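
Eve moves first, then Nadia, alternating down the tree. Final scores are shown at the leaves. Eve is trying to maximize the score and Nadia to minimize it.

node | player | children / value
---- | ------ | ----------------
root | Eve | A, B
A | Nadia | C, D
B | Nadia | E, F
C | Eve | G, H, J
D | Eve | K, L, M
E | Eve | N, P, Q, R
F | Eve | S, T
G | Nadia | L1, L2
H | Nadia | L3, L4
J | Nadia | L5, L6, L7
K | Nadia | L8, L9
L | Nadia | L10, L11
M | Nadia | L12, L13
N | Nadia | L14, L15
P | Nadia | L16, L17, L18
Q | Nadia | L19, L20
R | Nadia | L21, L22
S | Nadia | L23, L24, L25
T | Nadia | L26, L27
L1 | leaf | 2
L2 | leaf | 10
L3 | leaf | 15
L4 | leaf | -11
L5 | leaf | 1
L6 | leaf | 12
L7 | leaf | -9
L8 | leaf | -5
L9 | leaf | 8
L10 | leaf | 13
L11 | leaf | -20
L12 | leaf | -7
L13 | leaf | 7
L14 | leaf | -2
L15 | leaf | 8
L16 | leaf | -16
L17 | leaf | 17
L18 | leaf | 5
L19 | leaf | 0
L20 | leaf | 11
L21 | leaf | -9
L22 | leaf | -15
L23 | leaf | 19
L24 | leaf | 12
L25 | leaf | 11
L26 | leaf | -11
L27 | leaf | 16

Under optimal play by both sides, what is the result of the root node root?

G (Nadia): min(2, 10) = 2
H (Nadia): min(15, -11) = -11
J (Nadia): min(1, 12, -9) = -9
C (Eve): max(2, -11, -9) = 2
K (Nadia): min(-5, 8) = -5
L (Nadia): min(13, -20) = -20
M (Nadia): min(-7, 7) = -7
D (Eve): max(-5, -20, -7) = -5
A (Nadia): min(2, -5) = -5
N (Nadia): min(-2, 8) = -2
P (Nadia): min(-16, 17, 5) = -16
Q (Nadia): min(0, 11) = 0
R (Nadia): min(-9, -15) = -15
E (Eve): max(-2, -16, 0, -15) = 0
S (Nadia): min(19, 12, 11) = 11
T (Nadia): min(-11, 16) = -11
F (Eve): max(11, -11) = 11
B (Nadia): min(0, 11) = 0
root (Eve): max(-5, 0) = 0

0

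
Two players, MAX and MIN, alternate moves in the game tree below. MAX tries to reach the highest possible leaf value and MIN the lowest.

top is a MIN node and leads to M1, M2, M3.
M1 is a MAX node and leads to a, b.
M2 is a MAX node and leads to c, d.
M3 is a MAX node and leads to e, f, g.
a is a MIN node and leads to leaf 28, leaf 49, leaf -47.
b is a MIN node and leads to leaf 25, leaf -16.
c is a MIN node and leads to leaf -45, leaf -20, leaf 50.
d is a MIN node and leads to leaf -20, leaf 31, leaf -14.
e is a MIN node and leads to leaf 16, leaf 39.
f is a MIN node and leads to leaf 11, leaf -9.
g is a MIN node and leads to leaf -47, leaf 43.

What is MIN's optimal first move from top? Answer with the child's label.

M2

a (MIN): min(28, 49, -47) = -47
b (MIN): min(25, -16) = -16
M1 (MAX): max(-47, -16) = -16
c (MIN): min(-45, -20, 50) = -45
d (MIN): min(-20, 31, -14) = -20
M2 (MAX): max(-45, -20) = -20
e (MIN): min(16, 39) = 16
f (MIN): min(11, -9) = -9
g (MIN): min(-47, 43) = -47
M3 (MAX): max(16, -9, -47) = 16
top (MIN): min(-16, -20, 16) = -20
MIN at top wants the lowest of {M1=-16, M2=-20, M3=16}, so chooses M2.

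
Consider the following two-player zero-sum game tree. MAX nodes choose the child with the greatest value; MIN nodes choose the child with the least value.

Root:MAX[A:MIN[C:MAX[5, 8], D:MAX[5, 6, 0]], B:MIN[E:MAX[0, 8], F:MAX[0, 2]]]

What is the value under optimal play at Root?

6

C (MAX): max(5, 8) = 8
D (MAX): max(5, 6, 0) = 6
A (MIN): min(8, 6) = 6
E (MAX): max(0, 8) = 8
F (MAX): max(0, 2) = 2
B (MIN): min(8, 2) = 2
Root (MAX): max(6, 2) = 6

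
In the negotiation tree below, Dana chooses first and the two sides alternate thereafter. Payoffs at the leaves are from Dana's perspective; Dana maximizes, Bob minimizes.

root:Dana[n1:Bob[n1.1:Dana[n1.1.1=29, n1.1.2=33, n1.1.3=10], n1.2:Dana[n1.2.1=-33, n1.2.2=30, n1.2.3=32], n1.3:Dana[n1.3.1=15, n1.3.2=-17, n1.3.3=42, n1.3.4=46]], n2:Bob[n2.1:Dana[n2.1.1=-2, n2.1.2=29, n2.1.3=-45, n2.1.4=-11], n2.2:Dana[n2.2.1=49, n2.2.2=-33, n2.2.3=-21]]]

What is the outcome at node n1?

32

n1.1 (Dana): max(29, 33, 10) = 33
n1.2 (Dana): max(-33, 30, 32) = 32
n1.3 (Dana): max(15, -17, 42, 46) = 46
n1 (Bob): min(33, 32, 46) = 32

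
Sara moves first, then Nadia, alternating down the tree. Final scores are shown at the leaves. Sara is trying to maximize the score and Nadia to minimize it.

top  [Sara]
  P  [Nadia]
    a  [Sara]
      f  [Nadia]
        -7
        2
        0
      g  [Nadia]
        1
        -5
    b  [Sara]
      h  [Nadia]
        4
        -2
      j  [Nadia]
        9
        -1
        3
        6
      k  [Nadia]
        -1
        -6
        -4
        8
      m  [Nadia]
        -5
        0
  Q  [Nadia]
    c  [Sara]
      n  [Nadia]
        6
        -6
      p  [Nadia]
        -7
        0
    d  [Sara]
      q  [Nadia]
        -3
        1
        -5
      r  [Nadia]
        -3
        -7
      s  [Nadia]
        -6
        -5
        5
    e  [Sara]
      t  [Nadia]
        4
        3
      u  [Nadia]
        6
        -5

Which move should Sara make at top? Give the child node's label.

f (Nadia): min(-7, 2, 0) = -7
g (Nadia): min(1, -5) = -5
a (Sara): max(-7, -5) = -5
h (Nadia): min(4, -2) = -2
j (Nadia): min(9, -1, 3, 6) = -1
k (Nadia): min(-1, -6, -4, 8) = -6
m (Nadia): min(-5, 0) = -5
b (Sara): max(-2, -1, -6, -5) = -1
P (Nadia): min(-5, -1) = -5
n (Nadia): min(6, -6) = -6
p (Nadia): min(-7, 0) = -7
c (Sara): max(-6, -7) = -6
q (Nadia): min(-3, 1, -5) = -5
r (Nadia): min(-3, -7) = -7
s (Nadia): min(-6, -5, 5) = -6
d (Sara): max(-5, -7, -6) = -5
t (Nadia): min(4, 3) = 3
u (Nadia): min(6, -5) = -5
e (Sara): max(3, -5) = 3
Q (Nadia): min(-6, -5, 3) = -6
top (Sara): max(-5, -6) = -5
Sara at top wants the highest of {P=-5, Q=-6}, so chooses P.

P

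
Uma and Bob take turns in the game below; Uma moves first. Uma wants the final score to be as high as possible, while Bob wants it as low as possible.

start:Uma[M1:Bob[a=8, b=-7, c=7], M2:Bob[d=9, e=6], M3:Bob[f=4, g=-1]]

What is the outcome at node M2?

M2 (Bob): min(9, 6) = 6

6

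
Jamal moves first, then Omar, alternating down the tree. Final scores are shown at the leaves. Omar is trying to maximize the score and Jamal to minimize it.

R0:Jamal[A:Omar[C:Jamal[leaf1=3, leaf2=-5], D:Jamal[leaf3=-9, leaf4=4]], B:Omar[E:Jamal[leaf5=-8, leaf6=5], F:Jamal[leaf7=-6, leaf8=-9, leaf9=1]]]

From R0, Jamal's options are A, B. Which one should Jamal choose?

B

C (Jamal): min(3, -5) = -5
D (Jamal): min(-9, 4) = -9
A (Omar): max(-5, -9) = -5
E (Jamal): min(-8, 5) = -8
F (Jamal): min(-6, -9, 1) = -9
B (Omar): max(-8, -9) = -8
R0 (Jamal): min(-5, -8) = -8
Jamal at R0 wants the lowest of {A=-5, B=-8}, so chooses B.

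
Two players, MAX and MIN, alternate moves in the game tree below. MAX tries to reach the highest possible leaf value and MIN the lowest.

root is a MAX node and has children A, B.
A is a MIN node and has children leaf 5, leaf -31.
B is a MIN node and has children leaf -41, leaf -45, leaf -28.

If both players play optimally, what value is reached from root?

-31

A (MIN): min(5, -31) = -31
B (MIN): min(-41, -45, -28) = -45
root (MAX): max(-31, -45) = -31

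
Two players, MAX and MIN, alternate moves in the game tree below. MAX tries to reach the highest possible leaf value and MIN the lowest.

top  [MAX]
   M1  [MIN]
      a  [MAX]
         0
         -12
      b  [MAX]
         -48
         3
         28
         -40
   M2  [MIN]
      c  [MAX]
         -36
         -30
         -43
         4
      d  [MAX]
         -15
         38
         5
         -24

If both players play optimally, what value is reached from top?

a (MAX): max(0, -12) = 0
b (MAX): max(-48, 3, 28, -40) = 28
M1 (MIN): min(0, 28) = 0
c (MAX): max(-36, -30, -43, 4) = 4
d (MAX): max(-15, 38, 5, -24) = 38
M2 (MIN): min(4, 38) = 4
top (MAX): max(0, 4) = 4

4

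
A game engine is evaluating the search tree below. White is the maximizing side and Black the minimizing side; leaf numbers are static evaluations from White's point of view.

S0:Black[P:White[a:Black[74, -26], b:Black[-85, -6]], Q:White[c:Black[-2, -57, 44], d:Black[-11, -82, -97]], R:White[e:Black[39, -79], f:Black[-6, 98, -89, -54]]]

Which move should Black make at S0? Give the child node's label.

R

a (Black): min(74, -26) = -26
b (Black): min(-85, -6) = -85
P (White): max(-26, -85) = -26
c (Black): min(-2, -57, 44) = -57
d (Black): min(-11, -82, -97) = -97
Q (White): max(-57, -97) = -57
e (Black): min(39, -79) = -79
f (Black): min(-6, 98, -89, -54) = -89
R (White): max(-79, -89) = -79
S0 (Black): min(-26, -57, -79) = -79
Black at S0 wants the lowest of {P=-26, Q=-57, R=-79}, so chooses R.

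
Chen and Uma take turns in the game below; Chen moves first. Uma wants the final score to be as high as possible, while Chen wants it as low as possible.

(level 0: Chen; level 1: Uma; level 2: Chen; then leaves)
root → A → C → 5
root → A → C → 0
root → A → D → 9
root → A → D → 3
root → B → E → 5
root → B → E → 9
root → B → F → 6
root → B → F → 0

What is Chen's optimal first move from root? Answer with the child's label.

C (Chen): min(5, 0) = 0
D (Chen): min(9, 3) = 3
A (Uma): max(0, 3) = 3
E (Chen): min(5, 9) = 5
F (Chen): min(6, 0) = 0
B (Uma): max(5, 0) = 5
root (Chen): min(3, 5) = 3
Chen at root wants the lowest of {A=3, B=5}, so chooses A.

A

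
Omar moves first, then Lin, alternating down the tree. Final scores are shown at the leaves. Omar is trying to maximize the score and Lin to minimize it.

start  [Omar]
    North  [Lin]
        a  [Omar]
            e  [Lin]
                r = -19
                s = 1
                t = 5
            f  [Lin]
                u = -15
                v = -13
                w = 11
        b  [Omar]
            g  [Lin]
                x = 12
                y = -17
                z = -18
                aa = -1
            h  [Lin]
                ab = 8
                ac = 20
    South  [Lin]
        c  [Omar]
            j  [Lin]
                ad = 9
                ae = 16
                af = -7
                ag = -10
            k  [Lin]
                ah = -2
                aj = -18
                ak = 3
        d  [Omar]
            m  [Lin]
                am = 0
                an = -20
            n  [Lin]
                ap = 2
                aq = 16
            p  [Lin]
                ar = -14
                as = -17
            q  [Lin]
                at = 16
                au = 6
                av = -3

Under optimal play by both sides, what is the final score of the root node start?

-10

e (Lin): min(-19, 1, 5) = -19
f (Lin): min(-15, -13, 11) = -15
a (Omar): max(-19, -15) = -15
g (Lin): min(12, -17, -18, -1) = -18
h (Lin): min(8, 20) = 8
b (Omar): max(-18, 8) = 8
North (Lin): min(-15, 8) = -15
j (Lin): min(9, 16, -7, -10) = -10
k (Lin): min(-2, -18, 3) = -18
c (Omar): max(-10, -18) = -10
m (Lin): min(0, -20) = -20
n (Lin): min(2, 16) = 2
p (Lin): min(-14, -17) = -17
q (Lin): min(16, 6, -3) = -3
d (Omar): max(-20, 2, -17, -3) = 2
South (Lin): min(-10, 2) = -10
start (Omar): max(-15, -10) = -10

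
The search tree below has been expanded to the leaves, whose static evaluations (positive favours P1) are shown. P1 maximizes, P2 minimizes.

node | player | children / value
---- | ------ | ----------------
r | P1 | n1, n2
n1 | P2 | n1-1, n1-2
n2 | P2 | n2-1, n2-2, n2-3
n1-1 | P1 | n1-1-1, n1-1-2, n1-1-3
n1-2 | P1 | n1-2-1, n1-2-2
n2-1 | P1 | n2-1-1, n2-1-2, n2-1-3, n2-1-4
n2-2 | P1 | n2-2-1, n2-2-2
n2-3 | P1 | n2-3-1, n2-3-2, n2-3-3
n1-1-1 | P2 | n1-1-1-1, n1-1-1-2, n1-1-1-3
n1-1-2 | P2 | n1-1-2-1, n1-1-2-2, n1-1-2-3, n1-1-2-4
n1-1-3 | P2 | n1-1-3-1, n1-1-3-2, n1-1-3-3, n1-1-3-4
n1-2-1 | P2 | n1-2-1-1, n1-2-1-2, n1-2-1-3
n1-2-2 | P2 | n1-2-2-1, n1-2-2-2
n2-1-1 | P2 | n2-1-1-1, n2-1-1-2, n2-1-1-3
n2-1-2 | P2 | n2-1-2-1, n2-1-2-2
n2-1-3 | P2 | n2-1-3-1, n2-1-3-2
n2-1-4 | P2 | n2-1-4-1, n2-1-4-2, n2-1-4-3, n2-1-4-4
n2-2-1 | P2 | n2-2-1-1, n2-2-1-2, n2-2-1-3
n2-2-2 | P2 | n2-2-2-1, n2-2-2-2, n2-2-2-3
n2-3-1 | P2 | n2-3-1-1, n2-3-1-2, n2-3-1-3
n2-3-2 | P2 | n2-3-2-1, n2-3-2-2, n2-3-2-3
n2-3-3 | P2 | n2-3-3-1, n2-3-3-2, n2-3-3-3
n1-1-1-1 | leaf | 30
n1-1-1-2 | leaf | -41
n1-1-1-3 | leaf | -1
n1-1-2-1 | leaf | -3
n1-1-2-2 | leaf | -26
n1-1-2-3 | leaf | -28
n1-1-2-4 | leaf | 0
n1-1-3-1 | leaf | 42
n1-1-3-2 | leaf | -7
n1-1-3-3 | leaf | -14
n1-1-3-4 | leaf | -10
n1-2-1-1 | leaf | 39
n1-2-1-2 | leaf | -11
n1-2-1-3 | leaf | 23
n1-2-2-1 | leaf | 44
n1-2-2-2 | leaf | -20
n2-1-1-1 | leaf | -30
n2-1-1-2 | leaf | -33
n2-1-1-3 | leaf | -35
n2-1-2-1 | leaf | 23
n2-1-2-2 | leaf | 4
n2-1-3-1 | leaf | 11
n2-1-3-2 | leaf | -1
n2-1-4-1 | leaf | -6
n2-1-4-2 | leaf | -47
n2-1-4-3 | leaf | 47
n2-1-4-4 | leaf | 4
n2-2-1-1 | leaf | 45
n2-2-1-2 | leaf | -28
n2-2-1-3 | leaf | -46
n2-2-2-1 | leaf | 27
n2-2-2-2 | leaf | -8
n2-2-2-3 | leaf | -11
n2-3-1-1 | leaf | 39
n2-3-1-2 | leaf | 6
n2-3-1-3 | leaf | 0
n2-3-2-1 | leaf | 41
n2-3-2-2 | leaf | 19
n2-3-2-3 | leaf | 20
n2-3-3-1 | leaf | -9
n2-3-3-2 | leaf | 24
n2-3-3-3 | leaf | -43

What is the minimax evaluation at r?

-11

n1-1-1 (P2): min(30, -41, -1) = -41
n1-1-2 (P2): min(-3, -26, -28, 0) = -28
n1-1-3 (P2): min(42, -7, -14, -10) = -14
n1-1 (P1): max(-41, -28, -14) = -14
n1-2-1 (P2): min(39, -11, 23) = -11
n1-2-2 (P2): min(44, -20) = -20
n1-2 (P1): max(-11, -20) = -11
n1 (P2): min(-14, -11) = -14
n2-1-1 (P2): min(-30, -33, -35) = -35
n2-1-2 (P2): min(23, 4) = 4
n2-1-3 (P2): min(11, -1) = -1
n2-1-4 (P2): min(-6, -47, 47, 4) = -47
n2-1 (P1): max(-35, 4, -1, -47) = 4
n2-2-1 (P2): min(45, -28, -46) = -46
n2-2-2 (P2): min(27, -8, -11) = -11
n2-2 (P1): max(-46, -11) = -11
n2-3-1 (P2): min(39, 6, 0) = 0
n2-3-2 (P2): min(41, 19, 20) = 19
n2-3-3 (P2): min(-9, 24, -43) = -43
n2-3 (P1): max(0, 19, -43) = 19
n2 (P2): min(4, -11, 19) = -11
r (P1): max(-14, -11) = -11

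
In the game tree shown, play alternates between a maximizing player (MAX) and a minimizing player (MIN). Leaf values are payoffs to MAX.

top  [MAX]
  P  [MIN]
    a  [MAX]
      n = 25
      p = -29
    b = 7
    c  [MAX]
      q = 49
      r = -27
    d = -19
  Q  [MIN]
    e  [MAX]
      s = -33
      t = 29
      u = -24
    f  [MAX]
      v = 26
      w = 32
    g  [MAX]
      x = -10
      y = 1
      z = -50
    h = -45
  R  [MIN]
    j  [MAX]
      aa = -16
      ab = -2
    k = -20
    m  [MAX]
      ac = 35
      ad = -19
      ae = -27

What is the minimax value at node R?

j (MAX): max(-16, -2) = -2
m (MAX): max(35, -19, -27) = 35
R (MIN): min(-2, -20, 35) = -20

-20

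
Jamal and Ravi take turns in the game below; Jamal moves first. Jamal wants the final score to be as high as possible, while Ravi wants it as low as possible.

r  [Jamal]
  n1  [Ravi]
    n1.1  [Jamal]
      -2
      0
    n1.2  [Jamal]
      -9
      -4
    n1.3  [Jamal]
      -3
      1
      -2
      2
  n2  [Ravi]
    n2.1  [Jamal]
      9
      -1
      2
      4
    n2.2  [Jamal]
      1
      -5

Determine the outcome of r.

1

n1.1 (Jamal): max(-2, 0) = 0
n1.2 (Jamal): max(-9, -4) = -4
n1.3 (Jamal): max(-3, 1, -2, 2) = 2
n1 (Ravi): min(0, -4, 2) = -4
n2.1 (Jamal): max(9, -1, 2, 4) = 9
n2.2 (Jamal): max(1, -5) = 1
n2 (Ravi): min(9, 1) = 1
r (Jamal): max(-4, 1) = 1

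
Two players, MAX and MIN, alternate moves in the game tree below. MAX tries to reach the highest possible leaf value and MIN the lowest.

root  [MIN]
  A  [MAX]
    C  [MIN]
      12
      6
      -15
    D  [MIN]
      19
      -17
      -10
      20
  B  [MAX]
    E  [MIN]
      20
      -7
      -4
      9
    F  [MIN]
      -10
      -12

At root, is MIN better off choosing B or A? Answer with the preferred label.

E (MIN): min(20, -7, -4, 9) = -7
F (MIN): min(-10, -12) = -12
B (MAX): max(-7, -12) = -7
C (MIN): min(12, 6, -15) = -15
D (MIN): min(19, -17, -10, 20) = -17
A (MAX): max(-15, -17) = -15
MIN prefers the lower value; B=-7, A=-15. A is better since -15 < -7.

A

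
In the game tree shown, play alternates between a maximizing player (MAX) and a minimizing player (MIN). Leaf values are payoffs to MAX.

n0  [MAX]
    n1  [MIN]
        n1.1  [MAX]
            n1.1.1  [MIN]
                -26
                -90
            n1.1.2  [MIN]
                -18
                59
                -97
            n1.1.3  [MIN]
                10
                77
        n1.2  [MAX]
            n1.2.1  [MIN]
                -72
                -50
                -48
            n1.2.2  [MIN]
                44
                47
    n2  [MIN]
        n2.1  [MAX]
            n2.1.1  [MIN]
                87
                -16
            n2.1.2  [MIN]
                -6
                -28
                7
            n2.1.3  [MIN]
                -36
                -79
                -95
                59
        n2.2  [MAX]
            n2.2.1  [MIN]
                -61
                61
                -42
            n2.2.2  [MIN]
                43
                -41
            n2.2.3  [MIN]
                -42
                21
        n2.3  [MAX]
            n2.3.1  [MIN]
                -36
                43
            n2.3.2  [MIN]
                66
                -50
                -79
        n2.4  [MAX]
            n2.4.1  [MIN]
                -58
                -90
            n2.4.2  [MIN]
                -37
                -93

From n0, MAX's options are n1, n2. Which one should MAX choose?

n1

n1.1.1 (MIN): min(-26, -90) = -90
n1.1.2 (MIN): min(-18, 59, -97) = -97
n1.1.3 (MIN): min(10, 77) = 10
n1.1 (MAX): max(-90, -97, 10) = 10
n1.2.1 (MIN): min(-72, -50, -48) = -72
n1.2.2 (MIN): min(44, 47) = 44
n1.2 (MAX): max(-72, 44) = 44
n1 (MIN): min(10, 44) = 10
n2.1.1 (MIN): min(87, -16) = -16
n2.1.2 (MIN): min(-6, -28, 7) = -28
n2.1.3 (MIN): min(-36, -79, -95, 59) = -95
n2.1 (MAX): max(-16, -28, -95) = -16
n2.2.1 (MIN): min(-61, 61, -42) = -61
n2.2.2 (MIN): min(43, -41) = -41
n2.2.3 (MIN): min(-42, 21) = -42
n2.2 (MAX): max(-61, -41, -42) = -41
n2.3.1 (MIN): min(-36, 43) = -36
n2.3.2 (MIN): min(66, -50, -79) = -79
n2.3 (MAX): max(-36, -79) = -36
n2.4.1 (MIN): min(-58, -90) = -90
n2.4.2 (MIN): min(-37, -93) = -93
n2.4 (MAX): max(-90, -93) = -90
n2 (MIN): min(-16, -41, -36, -90) = -90
n0 (MAX): max(10, -90) = 10
MAX at n0 wants the highest of {n1=10, n2=-90}, so chooses n1.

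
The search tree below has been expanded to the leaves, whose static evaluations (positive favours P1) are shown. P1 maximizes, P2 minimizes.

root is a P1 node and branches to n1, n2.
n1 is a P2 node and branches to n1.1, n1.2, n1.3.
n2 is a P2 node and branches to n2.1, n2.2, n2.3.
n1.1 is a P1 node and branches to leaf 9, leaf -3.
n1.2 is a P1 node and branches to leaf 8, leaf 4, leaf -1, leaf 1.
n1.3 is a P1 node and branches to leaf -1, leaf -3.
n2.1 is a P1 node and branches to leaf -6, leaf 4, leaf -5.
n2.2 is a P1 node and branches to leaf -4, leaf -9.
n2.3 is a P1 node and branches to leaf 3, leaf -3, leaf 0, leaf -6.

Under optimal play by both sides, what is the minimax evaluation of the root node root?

-1

n1.1 (P1): max(9, -3) = 9
n1.2 (P1): max(8, 4, -1, 1) = 8
n1.3 (P1): max(-1, -3) = -1
n1 (P2): min(9, 8, -1) = -1
n2.1 (P1): max(-6, 4, -5) = 4
n2.2 (P1): max(-4, -9) = -4
n2.3 (P1): max(3, -3, 0, -6) = 3
n2 (P2): min(4, -4, 3) = -4
root (P1): max(-1, -4) = -1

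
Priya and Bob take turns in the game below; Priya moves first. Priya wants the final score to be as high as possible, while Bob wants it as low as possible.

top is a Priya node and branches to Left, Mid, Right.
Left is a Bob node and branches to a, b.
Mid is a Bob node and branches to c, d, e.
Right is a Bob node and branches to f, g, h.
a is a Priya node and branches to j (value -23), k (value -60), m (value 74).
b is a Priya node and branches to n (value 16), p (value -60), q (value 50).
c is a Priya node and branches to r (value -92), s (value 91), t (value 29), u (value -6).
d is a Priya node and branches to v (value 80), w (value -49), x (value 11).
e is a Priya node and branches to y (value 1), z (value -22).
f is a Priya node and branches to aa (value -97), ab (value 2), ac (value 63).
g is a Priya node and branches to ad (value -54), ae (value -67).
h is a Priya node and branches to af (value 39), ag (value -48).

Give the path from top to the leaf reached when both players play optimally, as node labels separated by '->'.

a (Priya): max(-23, -60, 74) = 74
b (Priya): max(16, -60, 50) = 50
Left (Bob): min(74, 50) = 50
c (Priya): max(-92, 91, 29, -6) = 91
d (Priya): max(80, -49, 11) = 80
e (Priya): max(1, -22) = 1
Mid (Bob): min(91, 80, 1) = 1
f (Priya): max(-97, 2, 63) = 63
g (Priya): max(-54, -67) = -54
h (Priya): max(39, -48) = 39
Right (Bob): min(63, -54, 39) = -54
top (Priya): max(50, 1, -54) = 50
At top, Priya picks Left (highest: 50).
At Left, Bob picks b (lowest: 50).
At b, Priya picks q (highest: 50).
Terminal value 50.

top -> Left -> b -> q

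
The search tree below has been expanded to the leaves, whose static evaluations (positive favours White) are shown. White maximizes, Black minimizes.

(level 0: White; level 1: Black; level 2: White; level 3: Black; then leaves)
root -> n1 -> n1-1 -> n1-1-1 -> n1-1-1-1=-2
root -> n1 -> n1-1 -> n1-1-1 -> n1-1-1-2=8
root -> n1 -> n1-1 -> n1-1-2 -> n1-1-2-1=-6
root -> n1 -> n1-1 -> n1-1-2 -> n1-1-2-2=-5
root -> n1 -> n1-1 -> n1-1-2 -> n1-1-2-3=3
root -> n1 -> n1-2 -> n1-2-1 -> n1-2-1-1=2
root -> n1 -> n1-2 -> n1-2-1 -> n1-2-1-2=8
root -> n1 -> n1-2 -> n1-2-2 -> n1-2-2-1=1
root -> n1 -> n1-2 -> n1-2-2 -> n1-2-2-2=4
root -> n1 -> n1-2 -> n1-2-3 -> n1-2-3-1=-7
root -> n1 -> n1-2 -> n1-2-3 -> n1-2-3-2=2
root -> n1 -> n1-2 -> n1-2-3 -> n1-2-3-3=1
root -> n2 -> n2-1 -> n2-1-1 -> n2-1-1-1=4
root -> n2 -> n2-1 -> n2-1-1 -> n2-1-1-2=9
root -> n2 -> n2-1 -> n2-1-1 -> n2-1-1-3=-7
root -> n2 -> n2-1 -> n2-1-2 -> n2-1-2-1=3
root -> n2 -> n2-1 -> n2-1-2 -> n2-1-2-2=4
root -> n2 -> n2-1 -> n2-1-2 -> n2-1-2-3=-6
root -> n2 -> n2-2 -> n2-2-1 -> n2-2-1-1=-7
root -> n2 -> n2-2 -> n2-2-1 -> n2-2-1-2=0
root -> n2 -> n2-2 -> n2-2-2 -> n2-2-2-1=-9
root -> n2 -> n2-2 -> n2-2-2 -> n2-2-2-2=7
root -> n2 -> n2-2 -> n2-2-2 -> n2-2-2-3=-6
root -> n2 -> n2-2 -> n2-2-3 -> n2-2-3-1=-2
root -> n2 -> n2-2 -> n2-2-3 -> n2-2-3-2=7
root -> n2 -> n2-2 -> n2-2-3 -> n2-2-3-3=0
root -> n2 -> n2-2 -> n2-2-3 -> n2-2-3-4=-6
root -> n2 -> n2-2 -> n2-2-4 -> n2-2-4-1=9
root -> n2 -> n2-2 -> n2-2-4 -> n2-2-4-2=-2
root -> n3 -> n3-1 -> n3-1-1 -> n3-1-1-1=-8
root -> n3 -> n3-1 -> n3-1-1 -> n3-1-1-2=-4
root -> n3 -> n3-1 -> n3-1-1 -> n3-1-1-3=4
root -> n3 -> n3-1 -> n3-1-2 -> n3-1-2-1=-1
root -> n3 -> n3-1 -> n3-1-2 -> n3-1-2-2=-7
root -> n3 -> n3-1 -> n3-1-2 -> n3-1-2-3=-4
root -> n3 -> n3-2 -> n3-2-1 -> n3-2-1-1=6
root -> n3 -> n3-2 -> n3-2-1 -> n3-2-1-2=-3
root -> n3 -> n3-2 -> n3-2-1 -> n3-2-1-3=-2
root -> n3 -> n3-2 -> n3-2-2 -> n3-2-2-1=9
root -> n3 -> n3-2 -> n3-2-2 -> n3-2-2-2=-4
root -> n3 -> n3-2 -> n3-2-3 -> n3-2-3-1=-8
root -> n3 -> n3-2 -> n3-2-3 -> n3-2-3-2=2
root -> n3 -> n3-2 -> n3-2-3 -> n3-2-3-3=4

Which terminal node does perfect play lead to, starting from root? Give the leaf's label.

n1-1-1 (Black): min(-2, 8) = -2
n1-1-2 (Black): min(-6, -5, 3) = -6
n1-1 (White): max(-2, -6) = -2
n1-2-1 (Black): min(2, 8) = 2
n1-2-2 (Black): min(1, 4) = 1
n1-2-3 (Black): min(-7, 2, 1) = -7
n1-2 (White): max(2, 1, -7) = 2
n1 (Black): min(-2, 2) = -2
n2-1-1 (Black): min(4, 9, -7) = -7
n2-1-2 (Black): min(3, 4, -6) = -6
n2-1 (White): max(-7, -6) = -6
n2-2-1 (Black): min(-7, 0) = -7
n2-2-2 (Black): min(-9, 7, -6) = -9
n2-2-3 (Black): min(-2, 7, 0, -6) = -6
n2-2-4 (Black): min(9, -2) = -2
n2-2 (White): max(-7, -9, -6, -2) = -2
n2 (Black): min(-6, -2) = -6
n3-1-1 (Black): min(-8, -4, 4) = -8
n3-1-2 (Black): min(-1, -7, -4) = -7
n3-1 (White): max(-8, -7) = -7
n3-2-1 (Black): min(6, -3, -2) = -3
n3-2-2 (Black): min(9, -4) = -4
n3-2-3 (Black): min(-8, 2, 4) = -8
n3-2 (White): max(-3, -4, -8) = -3
n3 (Black): min(-7, -3) = -7
root (White): max(-2, -6, -7) = -2
At root, White picks n1 (highest: -2).
At n1, Black picks n1-1 (lowest: -2).
At n1-1, White picks n1-1-1 (highest: -2).
At n1-1-1, Black picks n1-1-1-1 (lowest: -2).
Terminal value -2.

n1-1-1-1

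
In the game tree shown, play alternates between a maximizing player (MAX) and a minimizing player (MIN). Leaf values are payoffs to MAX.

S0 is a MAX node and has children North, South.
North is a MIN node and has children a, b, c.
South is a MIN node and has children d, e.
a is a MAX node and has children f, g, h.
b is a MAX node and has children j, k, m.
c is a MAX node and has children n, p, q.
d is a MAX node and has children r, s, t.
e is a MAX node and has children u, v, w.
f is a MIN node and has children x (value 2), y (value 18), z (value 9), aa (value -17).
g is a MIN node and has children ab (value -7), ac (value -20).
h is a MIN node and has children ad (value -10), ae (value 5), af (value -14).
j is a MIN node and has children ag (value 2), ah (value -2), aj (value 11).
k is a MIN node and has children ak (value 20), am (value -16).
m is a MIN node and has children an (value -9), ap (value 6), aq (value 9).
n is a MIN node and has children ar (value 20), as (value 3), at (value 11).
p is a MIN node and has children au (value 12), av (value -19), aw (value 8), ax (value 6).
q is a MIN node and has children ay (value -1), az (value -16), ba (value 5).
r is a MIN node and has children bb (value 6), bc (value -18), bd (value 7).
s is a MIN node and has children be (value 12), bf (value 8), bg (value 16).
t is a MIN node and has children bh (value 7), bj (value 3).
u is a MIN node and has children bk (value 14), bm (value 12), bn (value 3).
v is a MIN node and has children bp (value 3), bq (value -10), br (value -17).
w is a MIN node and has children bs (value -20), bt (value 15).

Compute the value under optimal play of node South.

r (MIN): min(6, -18, 7) = -18
s (MIN): min(12, 8, 16) = 8
t (MIN): min(7, 3) = 3
d (MAX): max(-18, 8, 3) = 8
u (MIN): min(14, 12, 3) = 3
v (MIN): min(3, -10, -17) = -17
w (MIN): min(-20, 15) = -20
e (MAX): max(3, -17, -20) = 3
South (MIN): min(8, 3) = 3

3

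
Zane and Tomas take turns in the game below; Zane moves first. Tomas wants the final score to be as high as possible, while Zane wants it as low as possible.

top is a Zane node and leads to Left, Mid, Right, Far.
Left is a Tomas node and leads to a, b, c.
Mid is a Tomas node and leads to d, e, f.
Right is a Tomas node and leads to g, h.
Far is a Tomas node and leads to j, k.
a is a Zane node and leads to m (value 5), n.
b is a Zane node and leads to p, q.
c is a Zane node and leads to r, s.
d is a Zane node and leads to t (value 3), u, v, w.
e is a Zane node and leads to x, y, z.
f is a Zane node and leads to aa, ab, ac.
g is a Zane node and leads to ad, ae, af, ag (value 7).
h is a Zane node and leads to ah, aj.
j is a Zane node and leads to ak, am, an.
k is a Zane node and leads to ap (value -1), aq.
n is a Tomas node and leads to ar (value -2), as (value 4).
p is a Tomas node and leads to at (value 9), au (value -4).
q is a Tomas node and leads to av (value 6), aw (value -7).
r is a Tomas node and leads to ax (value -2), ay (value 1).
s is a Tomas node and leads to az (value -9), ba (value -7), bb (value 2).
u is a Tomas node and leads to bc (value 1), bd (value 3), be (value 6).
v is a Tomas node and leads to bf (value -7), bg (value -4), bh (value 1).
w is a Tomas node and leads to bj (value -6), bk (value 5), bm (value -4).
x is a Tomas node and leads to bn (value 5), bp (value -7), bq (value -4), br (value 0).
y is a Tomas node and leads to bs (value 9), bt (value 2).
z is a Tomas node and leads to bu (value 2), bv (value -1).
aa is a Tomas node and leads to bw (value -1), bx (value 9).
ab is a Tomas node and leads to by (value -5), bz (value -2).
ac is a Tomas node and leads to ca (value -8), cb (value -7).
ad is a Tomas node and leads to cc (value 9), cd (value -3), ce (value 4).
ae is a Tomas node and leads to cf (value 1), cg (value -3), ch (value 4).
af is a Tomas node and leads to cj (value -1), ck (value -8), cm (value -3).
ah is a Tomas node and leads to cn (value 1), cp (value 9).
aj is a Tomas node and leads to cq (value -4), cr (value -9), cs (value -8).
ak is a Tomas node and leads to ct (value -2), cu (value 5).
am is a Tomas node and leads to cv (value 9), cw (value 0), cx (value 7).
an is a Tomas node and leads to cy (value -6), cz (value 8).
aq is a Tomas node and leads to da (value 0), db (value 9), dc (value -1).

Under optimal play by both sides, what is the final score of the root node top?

-1

n (Tomas): max(-2, 4) = 4
a (Zane): min(5, 4) = 4
p (Tomas): max(9, -4) = 9
q (Tomas): max(6, -7) = 6
b (Zane): min(9, 6) = 6
r (Tomas): max(-2, 1) = 1
s (Tomas): max(-9, -7, 2) = 2
c (Zane): min(1, 2) = 1
Left (Tomas): max(4, 6, 1) = 6
u (Tomas): max(1, 3, 6) = 6
v (Tomas): max(-7, -4, 1) = 1
w (Tomas): max(-6, 5, -4) = 5
d (Zane): min(3, 6, 1, 5) = 1
x (Tomas): max(5, -7, -4, 0) = 5
y (Tomas): max(9, 2) = 9
z (Tomas): max(2, -1) = 2
e (Zane): min(5, 9, 2) = 2
aa (Tomas): max(-1, 9) = 9
ab (Tomas): max(-5, -2) = -2
ac (Tomas): max(-8, -7) = -7
f (Zane): min(9, -2, -7) = -7
Mid (Tomas): max(1, 2, -7) = 2
ad (Tomas): max(9, -3, 4) = 9
ae (Tomas): max(1, -3, 4) = 4
af (Tomas): max(-1, -8, -3) = -1
g (Zane): min(9, 4, -1, 7) = -1
ah (Tomas): max(1, 9) = 9
aj (Tomas): max(-4, -9, -8) = -4
h (Zane): min(9, -4) = -4
Right (Tomas): max(-1, -4) = -1
ak (Tomas): max(-2, 5) = 5
am (Tomas): max(9, 0, 7) = 9
an (Tomas): max(-6, 8) = 8
j (Zane): min(5, 9, 8) = 5
aq (Tomas): max(0, 9, -1) = 9
k (Zane): min(-1, 9) = -1
Far (Tomas): max(5, -1) = 5
top (Zane): min(6, 2, -1, 5) = -1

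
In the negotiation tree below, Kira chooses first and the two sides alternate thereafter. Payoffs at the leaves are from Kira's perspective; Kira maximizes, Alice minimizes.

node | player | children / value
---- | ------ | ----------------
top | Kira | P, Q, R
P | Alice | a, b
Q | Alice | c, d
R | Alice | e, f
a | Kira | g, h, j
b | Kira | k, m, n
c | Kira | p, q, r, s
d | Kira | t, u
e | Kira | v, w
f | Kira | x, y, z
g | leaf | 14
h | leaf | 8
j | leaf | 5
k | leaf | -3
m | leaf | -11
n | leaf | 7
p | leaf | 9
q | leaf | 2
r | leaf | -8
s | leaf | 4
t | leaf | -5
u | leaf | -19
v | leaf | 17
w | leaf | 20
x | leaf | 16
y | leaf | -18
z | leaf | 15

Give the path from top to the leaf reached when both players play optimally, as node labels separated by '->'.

top -> R -> f -> x

a (Kira): max(14, 8, 5) = 14
b (Kira): max(-3, -11, 7) = 7
P (Alice): min(14, 7) = 7
c (Kira): max(9, 2, -8, 4) = 9
d (Kira): max(-5, -19) = -5
Q (Alice): min(9, -5) = -5
e (Kira): max(17, 20) = 20
f (Kira): max(16, -18, 15) = 16
R (Alice): min(20, 16) = 16
top (Kira): max(7, -5, 16) = 16
At top, Kira picks R (highest: 16).
At R, Alice picks f (lowest: 16).
At f, Kira picks x (highest: 16).
Terminal value 16.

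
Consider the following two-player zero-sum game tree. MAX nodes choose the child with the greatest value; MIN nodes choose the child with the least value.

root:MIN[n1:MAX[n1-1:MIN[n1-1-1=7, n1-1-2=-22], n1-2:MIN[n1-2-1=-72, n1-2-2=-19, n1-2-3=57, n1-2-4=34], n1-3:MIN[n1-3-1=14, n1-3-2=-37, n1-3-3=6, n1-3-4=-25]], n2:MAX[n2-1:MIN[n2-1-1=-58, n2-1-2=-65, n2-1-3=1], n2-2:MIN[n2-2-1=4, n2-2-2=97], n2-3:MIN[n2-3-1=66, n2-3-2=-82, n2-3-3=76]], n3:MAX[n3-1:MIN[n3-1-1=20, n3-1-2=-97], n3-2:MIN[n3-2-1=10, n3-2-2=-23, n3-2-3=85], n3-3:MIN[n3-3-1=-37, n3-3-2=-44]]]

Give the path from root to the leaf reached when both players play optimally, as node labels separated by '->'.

root -> n3 -> n3-2 -> n3-2-2

n1-1 (MIN): min(7, -22) = -22
n1-2 (MIN): min(-72, -19, 57, 34) = -72
n1-3 (MIN): min(14, -37, 6, -25) = -37
n1 (MAX): max(-22, -72, -37) = -22
n2-1 (MIN): min(-58, -65, 1) = -65
n2-2 (MIN): min(4, 97) = 4
n2-3 (MIN): min(66, -82, 76) = -82
n2 (MAX): max(-65, 4, -82) = 4
n3-1 (MIN): min(20, -97) = -97
n3-2 (MIN): min(10, -23, 85) = -23
n3-3 (MIN): min(-37, -44) = -44
n3 (MAX): max(-97, -23, -44) = -23
root (MIN): min(-22, 4, -23) = -23
At root, MIN picks n3 (lowest: -23).
At n3, MAX picks n3-2 (highest: -23).
At n3-2, MIN picks n3-2-2 (lowest: -23).
Terminal value -23.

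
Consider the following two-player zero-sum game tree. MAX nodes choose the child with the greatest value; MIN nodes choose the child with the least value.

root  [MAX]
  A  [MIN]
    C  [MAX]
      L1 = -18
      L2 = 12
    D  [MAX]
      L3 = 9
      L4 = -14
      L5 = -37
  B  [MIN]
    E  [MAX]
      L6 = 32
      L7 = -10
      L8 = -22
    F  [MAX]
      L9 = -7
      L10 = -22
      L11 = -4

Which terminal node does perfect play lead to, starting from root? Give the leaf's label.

C (MAX): max(-18, 12) = 12
D (MAX): max(9, -14, -37) = 9
A (MIN): min(12, 9) = 9
E (MAX): max(32, -10, -22) = 32
F (MAX): max(-7, -22, -4) = -4
B (MIN): min(32, -4) = -4
root (MAX): max(9, -4) = 9
At root, MAX picks A (highest: 9).
At A, MIN picks D (lowest: 9).
At D, MAX picks L3 (highest: 9).
Terminal value 9.

L3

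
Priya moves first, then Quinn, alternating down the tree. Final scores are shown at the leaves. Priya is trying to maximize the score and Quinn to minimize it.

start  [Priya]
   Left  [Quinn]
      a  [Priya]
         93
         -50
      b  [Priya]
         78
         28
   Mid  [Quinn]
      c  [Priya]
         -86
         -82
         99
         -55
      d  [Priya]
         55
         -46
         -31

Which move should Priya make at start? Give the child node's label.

Left

a (Priya): max(93, -50) = 93
b (Priya): max(78, 28) = 78
Left (Quinn): min(93, 78) = 78
c (Priya): max(-86, -82, 99, -55) = 99
d (Priya): max(55, -46, -31) = 55
Mid (Quinn): min(99, 55) = 55
start (Priya): max(78, 55) = 78
Priya at start wants the highest of {Left=78, Mid=55}, so chooses Left.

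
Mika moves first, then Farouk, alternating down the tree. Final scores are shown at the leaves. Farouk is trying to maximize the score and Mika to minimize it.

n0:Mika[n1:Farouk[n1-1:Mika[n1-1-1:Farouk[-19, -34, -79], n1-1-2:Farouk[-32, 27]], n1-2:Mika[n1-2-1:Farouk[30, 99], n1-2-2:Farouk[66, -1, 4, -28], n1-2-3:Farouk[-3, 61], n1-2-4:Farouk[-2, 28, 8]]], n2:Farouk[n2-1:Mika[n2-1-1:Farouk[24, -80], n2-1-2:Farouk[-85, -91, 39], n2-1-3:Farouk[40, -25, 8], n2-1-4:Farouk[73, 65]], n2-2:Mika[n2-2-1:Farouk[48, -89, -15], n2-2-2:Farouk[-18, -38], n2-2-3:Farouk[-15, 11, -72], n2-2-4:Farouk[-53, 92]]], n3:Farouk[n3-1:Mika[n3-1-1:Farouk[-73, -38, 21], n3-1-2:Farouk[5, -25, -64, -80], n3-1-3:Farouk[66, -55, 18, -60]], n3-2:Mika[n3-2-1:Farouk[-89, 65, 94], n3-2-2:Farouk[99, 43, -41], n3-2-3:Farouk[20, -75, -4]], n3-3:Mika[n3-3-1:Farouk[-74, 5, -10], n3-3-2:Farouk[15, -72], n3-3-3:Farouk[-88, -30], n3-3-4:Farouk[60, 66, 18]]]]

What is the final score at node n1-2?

28

n1-2-1 (Farouk): max(30, 99) = 99
n1-2-2 (Farouk): max(66, -1, 4, -28) = 66
n1-2-3 (Farouk): max(-3, 61) = 61
n1-2-4 (Farouk): max(-2, 28, 8) = 28
n1-2 (Mika): min(99, 66, 61, 28) = 28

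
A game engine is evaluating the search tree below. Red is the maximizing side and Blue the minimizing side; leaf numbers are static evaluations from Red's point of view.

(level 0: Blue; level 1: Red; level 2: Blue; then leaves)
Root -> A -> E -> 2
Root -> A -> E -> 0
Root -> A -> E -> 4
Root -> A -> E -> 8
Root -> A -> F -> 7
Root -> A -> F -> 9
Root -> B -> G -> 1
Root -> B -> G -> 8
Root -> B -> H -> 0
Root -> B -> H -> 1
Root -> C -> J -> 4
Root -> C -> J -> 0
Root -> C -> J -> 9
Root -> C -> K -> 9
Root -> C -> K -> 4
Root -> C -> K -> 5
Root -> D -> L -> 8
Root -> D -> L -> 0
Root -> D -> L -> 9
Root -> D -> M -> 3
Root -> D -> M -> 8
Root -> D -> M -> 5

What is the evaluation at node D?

L (Blue): min(8, 0, 9) = 0
M (Blue): min(3, 8, 5) = 3
D (Red): max(0, 3) = 3

3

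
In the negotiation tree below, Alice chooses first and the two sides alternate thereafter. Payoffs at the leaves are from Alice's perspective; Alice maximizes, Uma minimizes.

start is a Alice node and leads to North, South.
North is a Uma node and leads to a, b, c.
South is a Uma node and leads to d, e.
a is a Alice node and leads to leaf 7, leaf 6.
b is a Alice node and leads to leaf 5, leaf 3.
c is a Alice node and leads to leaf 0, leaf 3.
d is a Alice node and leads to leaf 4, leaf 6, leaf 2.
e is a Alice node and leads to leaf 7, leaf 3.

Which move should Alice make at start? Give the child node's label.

a (Alice): max(7, 6) = 7
b (Alice): max(5, 3) = 5
c (Alice): max(0, 3) = 3
North (Uma): min(7, 5, 3) = 3
d (Alice): max(4, 6, 2) = 6
e (Alice): max(7, 3) = 7
South (Uma): min(6, 7) = 6
start (Alice): max(3, 6) = 6
Alice at start wants the highest of {North=3, South=6}, so chooses South.

South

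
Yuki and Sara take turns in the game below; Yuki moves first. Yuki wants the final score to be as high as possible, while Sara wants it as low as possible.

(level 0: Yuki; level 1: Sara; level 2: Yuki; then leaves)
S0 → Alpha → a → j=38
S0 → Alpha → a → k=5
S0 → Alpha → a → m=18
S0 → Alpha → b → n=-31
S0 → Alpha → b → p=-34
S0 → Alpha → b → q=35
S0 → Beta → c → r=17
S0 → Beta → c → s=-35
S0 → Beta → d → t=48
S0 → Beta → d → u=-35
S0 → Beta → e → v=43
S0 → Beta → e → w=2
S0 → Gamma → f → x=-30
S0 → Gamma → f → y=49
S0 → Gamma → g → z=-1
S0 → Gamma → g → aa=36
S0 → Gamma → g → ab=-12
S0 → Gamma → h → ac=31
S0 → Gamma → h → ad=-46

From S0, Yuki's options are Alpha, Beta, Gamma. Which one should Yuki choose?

a (Yuki): max(38, 5, 18) = 38
b (Yuki): max(-31, -34, 35) = 35
Alpha (Sara): min(38, 35) = 35
c (Yuki): max(17, -35) = 17
d (Yuki): max(48, -35) = 48
e (Yuki): max(43, 2) = 43
Beta (Sara): min(17, 48, 43) = 17
f (Yuki): max(-30, 49) = 49
g (Yuki): max(-1, 36, -12) = 36
h (Yuki): max(31, -46) = 31
Gamma (Sara): min(49, 36, 31) = 31
S0 (Yuki): max(35, 17, 31) = 35
Yuki at S0 wants the highest of {Alpha=35, Beta=17, Gamma=31}, so chooses Alpha.

Alpha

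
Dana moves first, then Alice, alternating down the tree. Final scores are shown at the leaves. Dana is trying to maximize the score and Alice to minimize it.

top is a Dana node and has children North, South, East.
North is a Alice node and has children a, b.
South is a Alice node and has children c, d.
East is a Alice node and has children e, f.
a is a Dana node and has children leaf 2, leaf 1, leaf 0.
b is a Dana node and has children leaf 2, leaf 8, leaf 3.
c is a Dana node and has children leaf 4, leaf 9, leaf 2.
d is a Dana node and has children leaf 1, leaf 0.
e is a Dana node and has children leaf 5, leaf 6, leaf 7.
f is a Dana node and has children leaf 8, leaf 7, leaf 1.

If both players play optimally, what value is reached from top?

a (Dana): max(2, 1, 0) = 2
b (Dana): max(2, 8, 3) = 8
North (Alice): min(2, 8) = 2
c (Dana): max(4, 9, 2) = 9
d (Dana): max(1, 0) = 1
South (Alice): min(9, 1) = 1
e (Dana): max(5, 6, 7) = 7
f (Dana): max(8, 7, 1) = 8
East (Alice): min(7, 8) = 7
top (Dana): max(2, 1, 7) = 7

7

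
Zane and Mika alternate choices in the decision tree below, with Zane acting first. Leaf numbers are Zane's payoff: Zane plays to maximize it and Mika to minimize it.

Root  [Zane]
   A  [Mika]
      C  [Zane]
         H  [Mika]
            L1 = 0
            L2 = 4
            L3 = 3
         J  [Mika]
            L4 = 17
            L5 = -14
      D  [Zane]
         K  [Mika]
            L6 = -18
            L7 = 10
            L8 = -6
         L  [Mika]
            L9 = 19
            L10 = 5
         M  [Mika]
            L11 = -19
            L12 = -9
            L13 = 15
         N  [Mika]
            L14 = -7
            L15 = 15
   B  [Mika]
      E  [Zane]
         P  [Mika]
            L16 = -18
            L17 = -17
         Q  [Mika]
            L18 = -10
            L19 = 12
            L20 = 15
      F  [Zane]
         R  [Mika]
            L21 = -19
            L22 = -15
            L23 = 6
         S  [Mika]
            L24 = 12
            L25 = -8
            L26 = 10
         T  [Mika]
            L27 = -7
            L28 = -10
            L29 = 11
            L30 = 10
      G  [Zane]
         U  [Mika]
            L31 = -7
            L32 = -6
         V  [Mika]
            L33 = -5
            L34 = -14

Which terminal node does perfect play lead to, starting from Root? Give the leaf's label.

L1

H (Mika): min(0, 4, 3) = 0
J (Mika): min(17, -14) = -14
C (Zane): max(0, -14) = 0
K (Mika): min(-18, 10, -6) = -18
L (Mika): min(19, 5) = 5
M (Mika): min(-19, -9, 15) = -19
N (Mika): min(-7, 15) = -7
D (Zane): max(-18, 5, -19, -7) = 5
A (Mika): min(0, 5) = 0
P (Mika): min(-18, -17) = -18
Q (Mika): min(-10, 12, 15) = -10
E (Zane): max(-18, -10) = -10
R (Mika): min(-19, -15, 6) = -19
S (Mika): min(12, -8, 10) = -8
T (Mika): min(-7, -10, 11, 10) = -10
F (Zane): max(-19, -8, -10) = -8
U (Mika): min(-7, -6) = -7
V (Mika): min(-5, -14) = -14
G (Zane): max(-7, -14) = -7
B (Mika): min(-10, -8, -7) = -10
Root (Zane): max(0, -10) = 0
At Root, Zane picks A (highest: 0).
At A, Mika picks C (lowest: 0).
At C, Zane picks H (highest: 0).
At H, Mika picks L1 (lowest: 0).
Terminal value 0.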